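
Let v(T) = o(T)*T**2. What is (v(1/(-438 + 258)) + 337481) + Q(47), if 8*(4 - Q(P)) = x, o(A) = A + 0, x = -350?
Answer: 1968467669999/5832000 ≈ 3.3753e+5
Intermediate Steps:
o(A) = A
Q(P) = 191/4 (Q(P) = 4 - 1/8*(-350) = 4 + 175/4 = 191/4)
v(T) = T**3 (v(T) = T*T**2 = T**3)
(v(1/(-438 + 258)) + 337481) + Q(47) = ((1/(-438 + 258))**3 + 337481) + 191/4 = ((1/(-180))**3 + 337481) + 191/4 = ((-1/180)**3 + 337481) + 191/4 = (-1/5832000 + 337481) + 191/4 = 1968189191999/5832000 + 191/4 = 1968467669999/5832000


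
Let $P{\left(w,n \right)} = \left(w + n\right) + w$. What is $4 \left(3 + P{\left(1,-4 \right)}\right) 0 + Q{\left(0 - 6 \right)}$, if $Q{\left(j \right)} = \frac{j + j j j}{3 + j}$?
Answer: $74$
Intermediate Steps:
$P{\left(w,n \right)} = n + 2 w$ ($P{\left(w,n \right)} = \left(n + w\right) + w = n + 2 w$)
$Q{\left(j \right)} = \frac{j + j^{3}}{3 + j}$ ($Q{\left(j \right)} = \frac{j + j^{2} j}{3 + j} = \frac{j + j^{3}}{3 + j}$)
$4 \left(3 + P{\left(1,-4 \right)}\right) 0 + Q{\left(0 - 6 \right)} = 4 \left(3 + \left(-4 + 2 \cdot 1\right)\right) 0 + \frac{\left(0 - 6\right) + \left(0 - 6\right)^{3}}{3 + \left(0 - 6\right)} = 4 \left(3 + \left(-4 + 2\right)\right) 0 + \frac{\left(0 - 6\right) + \left(0 - 6\right)^{3}}{3 + \left(0 - 6\right)} = 4 \left(3 - 2\right) 0 + \frac{-6 + \left(-6\right)^{3}}{3 - 6} = 4 \cdot 1 \cdot 0 + \frac{-6 - 216}{-3} = 4 \cdot 0 - -74 = 0 + 74 = 74$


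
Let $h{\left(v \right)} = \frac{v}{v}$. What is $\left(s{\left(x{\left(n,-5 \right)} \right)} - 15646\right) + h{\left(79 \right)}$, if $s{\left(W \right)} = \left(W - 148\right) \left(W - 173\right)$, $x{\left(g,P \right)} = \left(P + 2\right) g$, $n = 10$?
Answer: $20489$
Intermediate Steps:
$h{\left(v \right)} = 1$
$x{\left(g,P \right)} = g \left(2 + P\right)$ ($x{\left(g,P \right)} = \left(2 + P\right) g = g \left(2 + P\right)$)
$s{\left(W \right)} = \left(-173 + W\right) \left(-148 + W\right)$ ($s{\left(W \right)} = \left(-148 + W\right) \left(-173 + W\right) = \left(-173 + W\right) \left(-148 + W\right)$)
$\left(s{\left(x{\left(n,-5 \right)} \right)} - 15646\right) + h{\left(79 \right)} = \left(\left(25604 + \left(10 \left(2 - 5\right)\right)^{2} - 321 \cdot 10 \left(2 - 5\right)\right) - 15646\right) + 1 = \left(\left(25604 + \left(10 \left(-3\right)\right)^{2} - 321 \cdot 10 \left(-3\right)\right) - 15646\right) + 1 = \left(\left(25604 + \left(-30\right)^{2} - -9630\right) - 15646\right) + 1 = \left(\left(25604 + 900 + 9630\right) - 15646\right) + 1 = \left(36134 - 15646\right) + 1 = 20488 + 1 = 20489$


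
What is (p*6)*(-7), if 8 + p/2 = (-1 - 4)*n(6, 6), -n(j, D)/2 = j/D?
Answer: -168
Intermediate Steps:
n(j, D) = -2*j/D
p = 4 (p = -16 + 2*((-1 - 4)*(-2*6/6)) = -16 + 2*(-(-10)*6/6) = -16 + 2*(-5*(-2)) = -16 + 2*10 = -16 + 20 = 4)
(p*6)*(-7) = (4*6)*(-7) = 24*(-7) = -168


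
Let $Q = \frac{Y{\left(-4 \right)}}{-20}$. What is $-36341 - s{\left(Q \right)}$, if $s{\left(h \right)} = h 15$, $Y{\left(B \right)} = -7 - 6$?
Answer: $- \frac{145403}{4} \approx -36351.0$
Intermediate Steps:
$Y{\left(B \right)} = -13$
$Q = \frac{13}{20}$ ($Q = - \frac{13}{-20} = \left(-13\right) \left(- \frac{1}{20}\right) = \frac{13}{20} \approx 0.65$)
$s{\left(h \right)} = 15 h$
$-36341 - s{\left(Q \right)} = -36341 - 15 \cdot \frac{13}{20} = -36341 - \frac{39}{4} = - \frac{145403}{4}$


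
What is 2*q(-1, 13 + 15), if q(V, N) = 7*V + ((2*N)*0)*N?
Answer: -14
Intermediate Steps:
q(V, N) = 7*V (q(V, N) = 7*V + 0*N = 7*V + 0 = 7*V)
2*q(-1, 13 + 15) = 2*(7*(-1)) = 2*(-7) = -14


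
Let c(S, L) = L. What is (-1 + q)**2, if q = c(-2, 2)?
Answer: 1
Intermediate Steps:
q = 2
(-1 + q)**2 = (-1 + 2)**2 = 1**2 = 1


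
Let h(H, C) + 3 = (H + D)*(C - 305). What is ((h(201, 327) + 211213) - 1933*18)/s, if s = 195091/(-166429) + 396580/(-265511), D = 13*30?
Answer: -8370140900622542/117801219321 ≈ -71053.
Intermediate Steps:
D = 390
h(H, C) = -3 + (-305 + C)*(390 + H) (h(H, C) = -3 + (H + 390)*(C - 305) = -3 + (390 + H)*(-305 + C) = -3 + (-305 + C)*(390 + H))
s = -117801219321/44188730219 (s = 195091*(-1/166429) + 396580*(-1/265511) = -195091/166429 - 396580/265511 = -117801219321/44188730219 ≈ -2.6659)
((h(201, 327) + 211213) - 1933*18)/s = (((-118953 - 305*201 + 390*327 + 327*201) + 211213) - 1933*18)/(-117801219321/44188730219) = (((-118953 - 61305 + 127530 + 65727) + 211213) - 34794)*(-44188730219/117801219321) = ((12999 + 211213) - 34794)*(-44188730219/117801219321) = (224212 - 34794)*(-44188730219/117801219321) = 189418*(-44188730219/117801219321) = -8370140900622542/117801219321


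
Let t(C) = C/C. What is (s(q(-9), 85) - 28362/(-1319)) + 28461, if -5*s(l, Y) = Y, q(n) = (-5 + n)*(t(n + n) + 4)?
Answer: 37545998/1319 ≈ 28466.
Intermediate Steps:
t(C) = 1
q(n) = -25 + 5*n (q(n) = (-5 + n)*(1 + 4) = (-5 + n)*5 = -25 + 5*n)
s(l, Y) = -Y/5
(s(q(-9), 85) - 28362/(-1319)) + 28461 = (-⅕*85 - 28362/(-1319)) + 28461 = (-17 - 28362*(-1/1319)) + 28461 = (-17 + 28362/1319) + 28461 = 5939/1319 + 28461 = 37545998/1319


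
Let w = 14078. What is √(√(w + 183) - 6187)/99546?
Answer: √(-6187 + √14261)/99546 ≈ 0.0007825*I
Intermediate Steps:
√(√(w + 183) - 6187)/99546 = √(√(14078 + 183) - 6187)/99546 = √(√14261 - 6187)*(1/99546) = √(-6187 + √14261)*(1/99546) = √(-6187 + √14261)/99546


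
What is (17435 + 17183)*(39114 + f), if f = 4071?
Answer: 1494978330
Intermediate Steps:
(17435 + 17183)*(39114 + f) = (17435 + 17183)*(39114 + 4071) = 34618*43185 = 1494978330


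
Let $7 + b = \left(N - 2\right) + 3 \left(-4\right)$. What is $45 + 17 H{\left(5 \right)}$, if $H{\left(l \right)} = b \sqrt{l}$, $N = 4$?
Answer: $45 - 289 \sqrt{5} \approx -601.22$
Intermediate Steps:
$b = -17$ ($b = -7 + \left(\left(4 - 2\right) + 3 \left(-4\right)\right) = -7 + \left(2 - 12\right) = -7 - 10 = -17$)
$H{\left(l \right)} = - 17 \sqrt{l}$
$45 + 17 H{\left(5 \right)} = 45 + 17 \left(- 17 \sqrt{5}\right) = 45 - 289 \sqrt{5}$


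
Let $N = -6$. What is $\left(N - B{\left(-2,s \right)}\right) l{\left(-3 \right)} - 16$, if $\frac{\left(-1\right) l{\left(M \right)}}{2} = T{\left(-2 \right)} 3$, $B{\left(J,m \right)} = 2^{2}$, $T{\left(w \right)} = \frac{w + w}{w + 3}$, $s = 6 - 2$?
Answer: $-256$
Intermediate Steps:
$s = 4$
$T{\left(w \right)} = \frac{2 w}{3 + w}$
$B{\left(J,m \right)} = 4$
$l{\left(M \right)} = 24$ ($l{\left(M \right)} = - 2 \cdot 2 \left(-2\right) \frac{1}{3 - 2} \cdot 3 = - 2 \cdot 2 \left(-2\right) 1^{-1} \cdot 3 = - 2 \cdot 2 \left(-2\right) 1 \cdot 3 = - 2 \left(\left(-4\right) 3\right) = \left(-2\right) \left(-12\right) = 24$)
$\left(N - B{\left(-2,s \right)}\right) l{\left(-3 \right)} - 16 = \left(-6 - 4\right) 24 - 16 = \left(-10\right) 24 - 16 = -240 - 16 = -256$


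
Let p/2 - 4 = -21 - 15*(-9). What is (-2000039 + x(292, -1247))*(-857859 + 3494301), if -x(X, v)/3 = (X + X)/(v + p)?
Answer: -1776995019075078/337 ≈ -5.2730e+12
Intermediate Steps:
p = 236 (p = 8 + 2*(-21 - 15*(-9)) = 8 + 2*(-21 + 135) = 8 + 2*114 = 8 + 228 = 236)
x(X, v) = -6*X/(236 + v) (x(X, v) = -3*(X + X)/(v + 236) = -3*2*X/(236 + v) = -6*X/(236 + v))
(-2000039 + x(292, -1247))*(-857859 + 3494301) = (-2000039 - 6*292/(236 - 1247))*(-857859 + 3494301) = (-2000039 - 6*292/(-1011))*2636442 = (-2000039 - 6*292*(-1/1011))*2636442 = (-2000039 + 584/337)*2636442 = -674012559/337*2636442 = -1776995019075078/337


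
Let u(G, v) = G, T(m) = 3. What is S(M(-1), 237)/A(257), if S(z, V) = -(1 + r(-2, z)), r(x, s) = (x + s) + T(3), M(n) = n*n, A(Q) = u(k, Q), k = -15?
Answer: ⅕ ≈ 0.20000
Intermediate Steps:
A(Q) = -15
M(n) = n²
r(x, s) = 3 + s + x (r(x, s) = (x + s) + 3 = (s + x) + 3 = 3 + s + x)
S(z, V) = -2 - z (S(z, V) = -(1 + (3 + z - 2)) = -(1 + (1 + z)) = -(2 + z) = -2 - z)
S(M(-1), 237)/A(257) = (-2 - 1*(-1)²)/(-15) = (-2 - 1*1)*(-1/15) = (-2 - 1)*(-1/15) = -3*(-1/15) = ⅕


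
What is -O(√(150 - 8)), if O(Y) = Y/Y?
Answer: -1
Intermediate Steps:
O(Y) = 1
-O(√(150 - 8)) = -1*1 = -1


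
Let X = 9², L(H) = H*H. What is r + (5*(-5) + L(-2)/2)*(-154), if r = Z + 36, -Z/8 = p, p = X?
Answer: 2930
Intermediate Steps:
L(H) = H²
X = 81
p = 81
Z = -648 (Z = -8*81 = -648)
r = -612 (r = -648 + 36 = -612)
r + (5*(-5) + L(-2)/2)*(-154) = -612 + (5*(-5) + (-2)²/2)*(-154) = -612 + (-25 + 4*(½))*(-154) = -612 + (-25 + 2)*(-154) = -612 - 23*(-154) = -612 + 3542 = 2930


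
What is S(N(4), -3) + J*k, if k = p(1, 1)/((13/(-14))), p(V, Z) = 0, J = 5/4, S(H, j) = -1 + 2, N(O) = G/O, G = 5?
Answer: 1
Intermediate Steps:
N(O) = 5/O
S(H, j) = 1
J = 5/4 (J = 5*(1/4) = 5/4 ≈ 1.2500)
k = 0 (k = 0/((13/(-14))) = 0/((13*(-1/14))) = 0/(-13/14) = 0*(-14/13) = 0)
S(N(4), -3) + J*k = 1 + (5/4)*0 = 1 + 0 = 1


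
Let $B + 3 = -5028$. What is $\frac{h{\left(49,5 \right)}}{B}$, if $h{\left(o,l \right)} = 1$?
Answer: $- \frac{1}{5031} \approx -0.00019877$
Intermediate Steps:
$B = -5031$ ($B = -3 - 5028 = -5031$)
$\frac{h{\left(49,5 \right)}}{B} = 1 \frac{1}{-5031} = 1 \left(- \frac{1}{5031}\right) = - \frac{1}{5031}$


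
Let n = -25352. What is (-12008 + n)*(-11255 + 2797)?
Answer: 315990880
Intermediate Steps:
(-12008 + n)*(-11255 + 2797) = (-12008 - 25352)*(-11255 + 2797) = -37360*(-8458) = 315990880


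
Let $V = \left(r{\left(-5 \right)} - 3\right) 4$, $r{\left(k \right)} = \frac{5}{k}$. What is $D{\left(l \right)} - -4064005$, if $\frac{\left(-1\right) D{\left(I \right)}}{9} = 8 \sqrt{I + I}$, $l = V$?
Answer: $4064005 - 288 i \sqrt{2} \approx 4.064 \cdot 10^{6} - 407.29 i$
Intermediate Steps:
$V = -16$ ($V = \left(\frac{5}{-5} - 3\right) 4 = \left(5 \left(- \frac{1}{5}\right) - 3\right) 4 = \left(-1 - 3\right) 4 = \left(-4\right) 4 = -16$)
$l = -16$
$D{\left(I \right)} = - 72 \sqrt{2} \sqrt{I}$ ($D{\left(I \right)} = - 9 \cdot 8 \sqrt{I + I} = - 9 \cdot 8 \sqrt{2 I} = - 9 \cdot 8 \sqrt{2} \sqrt{I} = - 72 \sqrt{2} \sqrt{I}$)
$D{\left(l \right)} - -4064005 = - 72 \sqrt{2} \sqrt{-16} - -4064005 = - 72 \sqrt{2} \cdot 4 i + 4064005 = - 288 i \sqrt{2} + 4064005 = 4064005 - 288 i \sqrt{2}$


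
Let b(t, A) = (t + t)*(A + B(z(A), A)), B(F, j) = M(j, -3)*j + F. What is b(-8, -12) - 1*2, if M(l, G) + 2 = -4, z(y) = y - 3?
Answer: -722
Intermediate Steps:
z(y) = -3 + y
M(l, G) = -6 (M(l, G) = -2 - 4 = -6)
B(F, j) = F - 6*j (B(F, j) = -6*j + F = F - 6*j)
b(t, A) = 2*t*(-3 - 4*A) (b(t, A) = (t + t)*(A + ((-3 + A) - 6*A)) = (2*t)*(A + (-3 - 5*A)) = (2*t)*(-3 - 4*A) = 2*t*(-3 - 4*A))
b(-8, -12) - 1*2 = 2*(-8)*(-3 - 4*(-12)) - 1*2 = 2*(-8)*(-3 + 48) - 2 = 2*(-8)*45 - 2 = -720 - 2 = -722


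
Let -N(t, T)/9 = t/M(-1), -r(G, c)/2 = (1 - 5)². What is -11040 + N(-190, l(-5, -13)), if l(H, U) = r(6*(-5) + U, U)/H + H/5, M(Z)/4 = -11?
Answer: -243735/22 ≈ -11079.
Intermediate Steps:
r(G, c) = -32 (r(G, c) = -2*(1 - 5)² = -2*(-4)² = -2*16 = -32)
M(Z) = -44 (M(Z) = 4*(-11) = -44)
l(H, U) = -32/H + H/5
N(t, T) = 9*t/44 (N(t, T) = -9*t/(-44) = -9*t*(-1)/44 = -(-9)*t/44 = 9*t/44)
-11040 + N(-190, l(-5, -13)) = -11040 + (9/44)*(-190) = -11040 - 855/22 = -243735/22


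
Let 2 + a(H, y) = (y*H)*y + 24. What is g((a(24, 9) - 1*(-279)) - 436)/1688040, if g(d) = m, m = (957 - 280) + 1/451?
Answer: 12722/31721085 ≈ 0.00040106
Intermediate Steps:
a(H, y) = 22 + H*y² (a(H, y) = -2 + ((y*H)*y + 24) = -2 + ((H*y)*y + 24) = -2 + (H*y² + 24) = -2 + (24 + H*y²) = 22 + H*y²)
m = 305328/451 (m = 677 + 1/451 = 305328/451 ≈ 677.00)
g(d) = 305328/451
g((a(24, 9) - 1*(-279)) - 436)/1688040 = (305328/451)/1688040 = (305328/451)*(1/1688040) = 12722/31721085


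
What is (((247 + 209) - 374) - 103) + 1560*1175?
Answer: 1832979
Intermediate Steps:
(((247 + 209) - 374) - 103) + 1560*1175 = ((456 - 374) - 103) + 1833000 = (82 - 103) + 1833000 = -21 + 1833000 = 1832979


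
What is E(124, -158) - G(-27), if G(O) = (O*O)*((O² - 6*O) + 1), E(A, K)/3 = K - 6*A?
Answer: -652974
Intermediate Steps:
E(A, K) = -18*A + 3*K (E(A, K) = 3*(K - 6*A) = -18*A + 3*K)
G(O) = O²*(1 + O² - 6*O)
E(124, -158) - G(-27) = (-18*124 + 3*(-158)) - (-27)²*(1 + (-27)² - 6*(-27)) = (-2232 - 474) - 729*(1 + 729 + 162) = -2706 - 729*892 = -2706 - 1*650268 = -2706 - 650268 = -652974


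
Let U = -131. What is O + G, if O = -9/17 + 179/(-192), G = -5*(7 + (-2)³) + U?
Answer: -416035/3264 ≈ -127.46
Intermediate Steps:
G = -126 (G = -5*(7 + (-2)³) - 131 = -5*(7 - 8) - 131 = -5*(-1) - 131 = 5 - 131 = -126)
O = -4771/3264 (O = -9*1/17 + 179*(-1/192) = -9/17 - 179/192 = -4771/3264 ≈ -1.4617)
O + G = -4771/3264 - 126 = -416035/3264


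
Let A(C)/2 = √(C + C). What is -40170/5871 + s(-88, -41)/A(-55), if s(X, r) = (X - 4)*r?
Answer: -130/19 - 943*I*√110/55 ≈ -6.8421 - 179.82*I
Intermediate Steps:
A(C) = 2*√2*√C (A(C) = 2*√(C + C) = 2*√(2*C) = 2*(√2*√C) = 2*√2*√C)
s(X, r) = r*(-4 + X) (s(X, r) = (-4 + X)*r = r*(-4 + X))
-40170/5871 + s(-88, -41)/A(-55) = -40170/5871 + (-41*(-4 - 88))/((2*√2*√(-55))) = -40170*1/5871 + (-41*(-92))/((2*√2*(I*√55))) = -130/19 + 3772/((2*I*√110)) = -130/19 + 3772*(-I*√110/220) = -130/19 - 943*I*√110/55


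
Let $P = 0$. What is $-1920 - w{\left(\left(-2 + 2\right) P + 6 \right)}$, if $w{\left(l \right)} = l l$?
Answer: $-1956$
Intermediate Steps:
$w{\left(l \right)} = l^{2}$
$-1920 - w{\left(\left(-2 + 2\right) P + 6 \right)} = -1920 - \left(\left(-2 + 2\right) 0 + 6\right)^{2} = -1920 - \left(0 \cdot 0 + 6\right)^{2} = -1920 - \left(0 + 6\right)^{2} = -1920 - 6^{2} = -1920 - 36 = -1956$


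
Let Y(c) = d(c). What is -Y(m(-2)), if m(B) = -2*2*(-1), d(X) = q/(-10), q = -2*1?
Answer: -⅕ ≈ -0.20000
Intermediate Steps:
q = -2
d(X) = ⅕ (d(X) = -2/(-10) = -2*(-⅒) = ⅕)
m(B) = 4 (m(B) = -4*(-1) = 4)
Y(c) = ⅕
-Y(m(-2)) = -1*⅕ = -⅕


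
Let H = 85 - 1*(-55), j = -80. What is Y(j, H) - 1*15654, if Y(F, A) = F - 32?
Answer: -15766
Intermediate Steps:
H = 140 (H = 85 + 55 = 140)
Y(F, A) = -32 + F
Y(j, H) - 1*15654 = (-32 - 80) - 1*15654 = -112 - 15654 = -15766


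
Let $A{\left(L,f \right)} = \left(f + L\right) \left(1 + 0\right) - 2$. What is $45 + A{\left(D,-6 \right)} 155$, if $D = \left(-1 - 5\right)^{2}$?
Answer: $4385$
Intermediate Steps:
$D = 36$ ($D = \left(-6\right)^{2} = 36$)
$A{\left(L,f \right)} = -2 + L + f$ ($A{\left(L,f \right)} = \left(L + f\right) 1 - 2 = \left(L + f\right) - 2 = -2 + L + f$)
$45 + A{\left(D,-6 \right)} 155 = 45 + \left(-2 + 36 - 6\right) 155 = 45 + 28 \cdot 155 = 45 + 4340 = 4385$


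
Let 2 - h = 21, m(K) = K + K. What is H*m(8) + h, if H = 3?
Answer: 29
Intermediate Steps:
m(K) = 2*K
h = -19 (h = 2 - 1*21 = 2 - 21 = -19)
H*m(8) + h = 3*(2*8) - 19 = 3*16 - 19 = 48 - 19 = 29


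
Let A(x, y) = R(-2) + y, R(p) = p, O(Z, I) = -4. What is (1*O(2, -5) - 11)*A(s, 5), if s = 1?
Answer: -45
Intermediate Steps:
A(x, y) = -2 + y
(1*O(2, -5) - 11)*A(s, 5) = (1*(-4) - 11)*(-2 + 5) = (-4 - 11)*3 = -15*3 = -45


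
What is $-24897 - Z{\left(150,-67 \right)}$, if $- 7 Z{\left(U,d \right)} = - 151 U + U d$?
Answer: $- \frac{206979}{7} \approx -29568.0$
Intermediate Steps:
$Z{\left(U,d \right)} = \frac{151 U}{7} - \frac{U d}{7}$ ($Z{\left(U,d \right)} = - \frac{- 151 U + U d}{7} = \frac{151 U}{7} - \frac{U d}{7}$)
$-24897 - Z{\left(150,-67 \right)} = -24897 - \frac{1}{7} \cdot 150 \left(151 - -67\right) = -24897 - \frac{1}{7} \cdot 150 \left(151 + 67\right) = -24897 - \frac{1}{7} \cdot 150 \cdot 218 = -24897 - \frac{32700}{7} = - \frac{206979}{7}$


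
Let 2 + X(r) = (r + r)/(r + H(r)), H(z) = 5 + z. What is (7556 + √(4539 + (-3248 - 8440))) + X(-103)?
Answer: 1518560/201 + I*√7149 ≈ 7555.0 + 84.552*I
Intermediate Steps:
X(r) = -2 + 2*r/(5 + 2*r) (X(r) = -2 + (r + r)/(r + (5 + r)) = -2 + (2*r)/(5 + 2*r) = -2 + 2*r/(5 + 2*r))
(7556 + √(4539 + (-3248 - 8440))) + X(-103) = (7556 + √(4539 + (-3248 - 8440))) + 2*(-5 - 1*(-103))/(5 + 2*(-103)) = (7556 + √(4539 - 11688)) + 2*(-5 + 103)/(5 - 206) = (7556 + √(-7149)) + 2*98/(-201) = (7556 + I*√7149) + 2*(-1/201)*98 = (7556 + I*√7149) - 196/201 = 1518560/201 + I*√7149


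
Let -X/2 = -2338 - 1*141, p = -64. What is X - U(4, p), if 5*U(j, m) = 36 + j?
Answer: 4950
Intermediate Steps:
X = 4958 (X = -2*(-2338 - 1*141) = -2*(-2338 - 141) = -2*(-2479) = 4958)
U(j, m) = 36/5 + j/5 (U(j, m) = (36 + j)/5 = 36/5 + j/5)
X - U(4, p) = 4958 - (36/5 + (1/5)*4) = 4958 - (36/5 + 4/5) = 4958 - 1*8 = 4958 - 8 = 4950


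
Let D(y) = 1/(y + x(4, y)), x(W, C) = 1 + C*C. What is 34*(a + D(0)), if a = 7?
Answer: 272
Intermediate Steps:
x(W, C) = 1 + C²
D(y) = 1/(1 + y + y²) (D(y) = 1/(y + (1 + y²)) = 1/(1 + y + y²))
34*(a + D(0)) = 34*(7 + 1/(1 + 0 + 0²)) = 34*(7 + 1/(1 + 0 + 0)) = 34*(7 + 1/1) = 34*(7 + 1) = 34*8 = 272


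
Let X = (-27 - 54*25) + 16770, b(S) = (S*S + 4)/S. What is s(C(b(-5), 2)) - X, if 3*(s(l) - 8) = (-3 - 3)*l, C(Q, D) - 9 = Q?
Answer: -76957/5 ≈ -15391.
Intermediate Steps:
b(S) = (4 + S**2)/S (b(S) = (S**2 + 4)/S = (4 + S**2)/S)
C(Q, D) = 9 + Q
s(l) = 8 - 2*l (s(l) = 8 + ((-3 - 3)*l)/3 = 8 + (-6*l)/3 = 8 - 2*l)
X = 15393 (X = (-27 - 1350) + 16770 = -1377 + 16770 = 15393)
s(C(b(-5), 2)) - X = (8 - 2*(9 + (-5 + 4/(-5)))) - 1*15393 = (8 - 2*(9 + (-5 + 4*(-1/5)))) - 15393 = (8 - 2*(9 + (-5 - 4/5))) - 15393 = (8 - 2*(9 - 29/5)) - 15393 = (8 - 2*16/5) - 15393 = (8 - 32/5) - 15393 = 8/5 - 15393 = -76957/5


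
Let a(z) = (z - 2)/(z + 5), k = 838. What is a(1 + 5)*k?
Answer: 3352/11 ≈ 304.73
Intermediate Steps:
a(z) = (-2 + z)/(5 + z)
a(1 + 5)*k = ((-2 + (1 + 5))/(5 + (1 + 5)))*838 = ((-2 + 6)/(5 + 6))*838 = (4/11)*838 = 3352/11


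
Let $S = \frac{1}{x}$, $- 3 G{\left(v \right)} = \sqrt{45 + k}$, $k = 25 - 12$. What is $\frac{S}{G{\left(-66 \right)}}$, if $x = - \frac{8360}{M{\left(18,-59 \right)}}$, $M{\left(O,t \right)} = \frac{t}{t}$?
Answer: $\frac{3 \sqrt{58}}{484880} \approx 4.712 \cdot 10^{-5}$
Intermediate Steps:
$M{\left(O,t \right)} = 1$
$k = 13$ ($k = 25 - 12 = 13$)
$G{\left(v \right)} = - \frac{\sqrt{58}}{3}$ ($G{\left(v \right)} = - \frac{\sqrt{45 + 13}}{3} = - \frac{\sqrt{58}}{3}$)
$x = -8360$ ($x = - \frac{8360}{1} = - 8360 \cdot 1 = \left(-1\right) 8360 = -8360$)
$S = - \frac{1}{8360}$ ($S = \frac{1}{-8360} = - \frac{1}{8360} \approx -0.00011962$)
$\frac{S}{G{\left(-66 \right)}} = - \frac{1}{8360 \left(- \frac{\sqrt{58}}{3}\right)} = - \frac{\left(- \frac{3}{58}\right) \sqrt{58}}{8360} = \frac{3 \sqrt{58}}{484880}$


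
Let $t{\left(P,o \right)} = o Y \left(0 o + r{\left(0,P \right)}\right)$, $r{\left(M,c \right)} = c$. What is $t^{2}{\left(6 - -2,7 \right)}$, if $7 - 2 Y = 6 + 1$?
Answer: $0$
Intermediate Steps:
$Y = 0$ ($Y = \frac{7}{2} - \frac{6 + 1}{2} = \frac{7}{2} - \frac{7}{2} = 0$)
$t{\left(P,o \right)} = 0$ ($t{\left(P,o \right)} = o 0 \left(0 o + P\right) = 0 \left(0 + P\right) = 0 P = 0$)
$t^{2}{\left(6 - -2,7 \right)} = 0^{2} = 0$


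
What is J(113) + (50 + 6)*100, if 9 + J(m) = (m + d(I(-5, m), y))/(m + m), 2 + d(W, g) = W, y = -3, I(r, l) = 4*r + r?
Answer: 631826/113 ≈ 5591.4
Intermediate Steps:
I(r, l) = 5*r
d(W, g) = -2 + W
J(m) = -9 + (-27 + m)/(2*m) (J(m) = -9 + (m + (-2 + 5*(-5)))/(m + m) = -9 + (m + (-2 - 25))/((2*m)) = -9 + (m - 27)*(1/(2*m)) = -9 + (-27 + m)*(1/(2*m)) = -9 + (-27 + m)/(2*m))
J(113) + (50 + 6)*100 = (½)*(-27 - 17*113)/113 + (50 + 6)*100 = (½)*(1/113)*(-27 - 1921) + 56*100 = (½)*(1/113)*(-1948) + 5600 = -974/113 + 5600 = 631826/113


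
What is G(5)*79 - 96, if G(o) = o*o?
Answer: 1879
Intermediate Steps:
G(o) = o**2
G(5)*79 - 96 = 5**2*79 - 96 = 25*79 - 96 = 1975 - 96 = 1879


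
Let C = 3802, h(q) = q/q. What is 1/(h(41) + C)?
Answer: 1/3803 ≈ 0.00026295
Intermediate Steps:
h(q) = 1
1/(h(41) + C) = 1/(1 + 3802) = 1/3803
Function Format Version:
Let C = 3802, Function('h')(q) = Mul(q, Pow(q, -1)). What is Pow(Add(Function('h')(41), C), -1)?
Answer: Rational(1, 3803) ≈ 0.00026295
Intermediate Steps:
Function('h')(q) = 1
Pow(Add(Function('h')(41), C), -1) = Pow(Add(1, 3802), -1) = Pow(3803, -1) = Rational(1, 3803)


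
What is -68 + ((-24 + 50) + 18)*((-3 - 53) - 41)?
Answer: -4336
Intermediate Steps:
-68 + ((-24 + 50) + 18)*((-3 - 53) - 41) = -68 + (26 + 18)*(-56 - 41) = -68 + 44*(-97) = -68 - 4268 = -4336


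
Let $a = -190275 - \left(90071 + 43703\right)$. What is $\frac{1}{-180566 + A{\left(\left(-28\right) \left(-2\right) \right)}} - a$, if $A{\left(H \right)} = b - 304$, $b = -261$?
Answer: $\frac{58695319418}{181131} \approx 3.2405 \cdot 10^{5}$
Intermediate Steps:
$A{\left(H \right)} = -565$ ($A{\left(H \right)} = -261 - 304 = -565$)
$a = -324049$ ($a = -190275 - 133774 = -324049$)
$\frac{1}{-180566 + A{\left(\left(-28\right) \left(-2\right) \right)}} - a = \frac{1}{-180566 - 565} - -324049 = \frac{1}{-181131} + 324049 = - \frac{1}{181131} + 324049 = \frac{58695319418}{181131}$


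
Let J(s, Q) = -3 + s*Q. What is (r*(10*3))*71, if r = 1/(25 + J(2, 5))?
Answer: 1065/16 ≈ 66.563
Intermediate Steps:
J(s, Q) = -3 + Q*s
r = 1/32 (r = 1/(25 + (-3 + 5*2)) = 1/(25 + (-3 + 10)) = 1/(25 + 7) = 1/32 ≈ 0.031250)
(r*(10*3))*71 = ((10*3)/32)*71 = ((1/32)*30)*71 = (15/16)*71 = 1065/16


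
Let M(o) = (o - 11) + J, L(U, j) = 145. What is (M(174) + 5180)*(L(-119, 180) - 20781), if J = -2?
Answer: -110216876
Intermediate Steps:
M(o) = -13 + o (M(o) = (o - 11) - 2 = (-11 + o) - 2 = -13 + o)
(M(174) + 5180)*(L(-119, 180) - 20781) = ((-13 + 174) + 5180)*(145 - 20781) = (161 + 5180)*(-20636) = 5341*(-20636) = -110216876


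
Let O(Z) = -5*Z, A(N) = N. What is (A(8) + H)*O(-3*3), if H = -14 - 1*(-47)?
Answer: 1845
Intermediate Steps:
H = 33 (H = -14 + 47 = 33)
(A(8) + H)*O(-3*3) = (8 + 33)*(-(-15)*3) = 41*(-5*(-9)) = 41*45 = 1845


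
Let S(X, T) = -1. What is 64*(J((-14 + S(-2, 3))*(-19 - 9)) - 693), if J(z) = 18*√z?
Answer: -44352 + 2304*√105 ≈ -20743.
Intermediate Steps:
64*(J((-14 + S(-2, 3))*(-19 - 9)) - 693) = 64*(18*√((-14 - 1)*(-19 - 9)) - 693) = 64*(18*√(-15*(-28)) - 693) = 64*(18*√420 - 693) = 64*(18*(2*√105) - 693) = 64*(36*√105 - 693) = 64*(-693 + 36*√105) = -44352 + 2304*√105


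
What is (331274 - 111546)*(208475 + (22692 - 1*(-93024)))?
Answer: 71233840048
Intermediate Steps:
(331274 - 111546)*(208475 + (22692 - 1*(-93024))) = 219728*(208475 + (22692 + 93024)) = 219728*(208475 + 115716) = 219728*324191 = 71233840048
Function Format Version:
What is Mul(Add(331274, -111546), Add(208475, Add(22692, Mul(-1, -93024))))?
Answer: 71233840048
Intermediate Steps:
Mul(Add(331274, -111546), Add(208475, Add(22692, Mul(-1, -93024)))) = Mul(219728, Add(208475, Add(22692, 93024))) = Mul(219728, Add(208475, 115716)) = Mul(219728, 324191) = 71233840048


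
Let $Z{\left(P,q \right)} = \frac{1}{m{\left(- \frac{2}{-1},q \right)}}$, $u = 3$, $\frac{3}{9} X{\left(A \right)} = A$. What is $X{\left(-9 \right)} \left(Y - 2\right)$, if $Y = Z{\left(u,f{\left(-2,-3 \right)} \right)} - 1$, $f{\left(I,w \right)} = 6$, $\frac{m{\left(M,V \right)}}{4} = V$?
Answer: $\frac{639}{8} \approx 79.875$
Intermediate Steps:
$X{\left(A \right)} = 3 A$
$m{\left(M,V \right)} = 4 V$
$Z{\left(P,q \right)} = \frac{1}{4 q}$
$Y = - \frac{23}{24}$ ($Y = \frac{1}{4 \cdot 6} - 1 = \frac{1}{4} \cdot \frac{1}{6} - 1 = \frac{1}{24} - 1 = - \frac{23}{24} \approx -0.95833$)
$X{\left(-9 \right)} \left(Y - 2\right) = 3 \left(-9\right) \left(- \frac{23}{24} - 2\right) = \left(-27\right) \left(- \frac{71}{24}\right) = \frac{639}{8}$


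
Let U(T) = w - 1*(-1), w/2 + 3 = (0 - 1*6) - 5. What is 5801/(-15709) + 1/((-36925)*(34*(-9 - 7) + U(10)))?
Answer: -122309283466/331211305075 ≈ -0.36928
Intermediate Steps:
w = -28 (w = -6 + 2*((0 - 1*6) - 5) = -6 + 2*((0 - 6) - 5) = -6 + 2*(-6 - 5) = -6 + 2*(-11) = -6 - 22 = -28)
U(T) = -27 (U(T) = -28 - 1*(-1) = -28 + 1 = -27)
5801/(-15709) + 1/((-36925)*(34*(-9 - 7) + U(10))) = 5801/(-15709) + 1/((-36925)*(34*(-9 - 7) - 27)) = 5801*(-1/15709) - 1/(36925*(34*(-16) - 27)) = -5801/15709 - 1/(36925*(-544 - 27)) = -5801/15709 - 1/36925/(-571) = -5801/15709 - 1/36925*(-1/571) = -5801/15709 + 1/21084175 = -122309283466/331211305075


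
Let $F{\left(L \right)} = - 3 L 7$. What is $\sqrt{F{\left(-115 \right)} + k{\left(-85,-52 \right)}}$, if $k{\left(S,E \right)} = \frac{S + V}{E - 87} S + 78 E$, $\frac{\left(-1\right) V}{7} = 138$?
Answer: $\frac{i \sqrt{44123326}}{139} \approx 47.788 i$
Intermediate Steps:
$V = -966$ ($V = \left(-7\right) 138 = -966$)
$k{\left(S,E \right)} = 78 E + \frac{S \left(-966 + S\right)}{-87 + E}$ ($k{\left(S,E \right)} = \frac{S - 966}{E - 87} S + 78 E = \frac{-966 + S}{-87 + E} S + 78 E = \frac{S \left(-966 + S\right)}{-87 + E} + 78 E = 78 E + \frac{S \left(-966 + S\right)}{-87 + E}$)
$F{\left(L \right)} = - 21 L$
$\sqrt{F{\left(-115 \right)} + k{\left(-85,-52 \right)}} = \sqrt{\left(-21\right) \left(-115\right) + \frac{\left(-85\right)^{2} - -352872 - -82110 + 78 \left(-52\right)^{2}}{-87 - 52}} = \sqrt{2415 + \frac{7225 + 352872 + 82110 + 78 \cdot 2704}{-139}} = \sqrt{2415 - \frac{7225 + 352872 + 82110 + 210912}{139}} = \sqrt{2415 - \frac{653119}{139}} = \sqrt{- \frac{317434}{139}} = \frac{i \sqrt{44123326}}{139}$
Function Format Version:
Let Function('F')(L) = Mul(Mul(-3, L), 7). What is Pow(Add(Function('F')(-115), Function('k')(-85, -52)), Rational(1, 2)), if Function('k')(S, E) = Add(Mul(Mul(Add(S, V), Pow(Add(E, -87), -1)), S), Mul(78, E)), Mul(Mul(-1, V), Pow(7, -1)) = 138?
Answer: Mul(Rational(1, 139), I, Pow(44123326, Rational(1, 2))) ≈ Mul(47.788, I)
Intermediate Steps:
V = -966 (V = Mul(-7, 138) = -966)
Function('k')(S, E) = Add(Mul(78, E), Mul(S, Pow(Add(-87, E), -1), Add(-966, S))) (Function('k')(S, E) = Add(Mul(Mul(Add(S, -966), Pow(Add(E, -87), -1)), S), Mul(78, E)) = Add(Mul(Mul(Add(-966, S), Pow(Add(-87, E), -1)), S), Mul(78, E)) = Add(Mul(Mul(Pow(Add(-87, E), -1), Add(-966, S)), S), Mul(78, E)) = Add(Mul(S, Pow(Add(-87, E), -1), Add(-966, S)), Mul(78, E)) = Add(Mul(78, E), Mul(S, Pow(Add(-87, E), -1), Add(-966, S))))
Function('F')(L) = Mul(-21, L)
Pow(Add(Function('F')(-115), Function('k')(-85, -52)), Rational(1, 2)) = Pow(Add(Mul(-21, -115), Mul(Pow(Add(-87, -52), -1), Add(Pow(-85, 2), Mul(-6786, -52), Mul(-966, -85), Mul(78, Pow(-52, 2))))), Rational(1, 2)) = Pow(Add(2415, Mul(Pow(-139, -1), Add(7225, 352872, 82110, Mul(78, 2704)))), Rational(1, 2)) = Pow(Add(2415, Mul(Rational(-1, 139), Add(7225, 352872, 82110, 210912))), Rational(1, 2)) = Pow(Add(2415, Mul(Rational(-1, 139), 653119)), Rational(1, 2)) = Pow(Add(2415, Rational(-653119, 139)), Rational(1, 2)) = Pow(Rational(-317434, 139), Rational(1, 2)) = Mul(Rational(1, 139), I, Pow(44123326, Rational(1, 2)))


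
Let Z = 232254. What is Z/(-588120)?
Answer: -38709/98020 ≈ -0.39491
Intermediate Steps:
Z/(-588120) = 232254/(-588120) = 232254*(-1/588120) = -38709/98020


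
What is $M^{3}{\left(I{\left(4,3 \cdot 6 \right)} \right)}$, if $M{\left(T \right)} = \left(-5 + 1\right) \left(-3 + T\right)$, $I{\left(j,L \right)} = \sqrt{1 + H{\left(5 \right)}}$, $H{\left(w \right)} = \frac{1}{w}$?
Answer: $\frac{12096}{5} - \frac{9024 \sqrt{30}}{25} \approx 442.14$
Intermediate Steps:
$I{\left(j,L \right)} = \frac{\sqrt{30}}{5}$ ($I{\left(j,L \right)} = \sqrt{1 + \frac{1}{5}} = \sqrt{\frac{6}{5}} = \frac{\sqrt{30}}{5}$)
$M{\left(T \right)} = 12 - 4 T$ ($M{\left(T \right)} = - 4 \left(-3 + T\right) = 12 - 4 T$)
$M^{3}{\left(I{\left(4,3 \cdot 6 \right)} \right)} = \left(12 - 4 \frac{\sqrt{30}}{5}\right)^{3} = \left(12 - \frac{4 \sqrt{30}}{5}\right)^{3}$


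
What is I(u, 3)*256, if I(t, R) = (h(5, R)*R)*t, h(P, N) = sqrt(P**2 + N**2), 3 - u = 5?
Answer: -1536*sqrt(34) ≈ -8956.3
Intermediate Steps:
u = -2 (u = 3 - 1*5 = 3 - 5 = -2)
h(P, N) = sqrt(N**2 + P**2)
I(t, R) = R*t*sqrt(25 + R**2) (I(t, R) = (sqrt(R**2 + 5**2)*R)*t = (sqrt(R**2 + 25)*R)*t = (sqrt(25 + R**2)*R)*t = (R*sqrt(25 + R**2))*t = R*t*sqrt(25 + R**2))
I(u, 3)*256 = (3*(-2)*sqrt(25 + 3**2))*256 = (3*(-2)*sqrt(25 + 9))*256 = (3*(-2)*sqrt(34))*256 = -6*sqrt(34)*256 = -1536*sqrt(34)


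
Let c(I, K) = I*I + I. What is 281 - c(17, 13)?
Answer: -25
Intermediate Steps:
c(I, K) = I + I² (c(I, K) = I² + I = I + I²)
281 - c(17, 13) = 281 - 17*(1 + 17) = 281 - 17*18 = 281 - 1*306 = 281 - 306 = -25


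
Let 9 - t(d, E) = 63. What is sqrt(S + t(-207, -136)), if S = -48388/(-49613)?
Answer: I*sqrt(130517613682)/49613 ≈ 7.2818*I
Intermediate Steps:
t(d, E) = -54 (t(d, E) = 9 - 1*63 = 9 - 63 = -54)
S = 48388/49613 (S = -48388*(-1/49613) = 48388/49613 ≈ 0.97531)
sqrt(S + t(-207, -136)) = sqrt(48388/49613 - 54) = sqrt(-2630714/49613) = I*sqrt(130517613682)/49613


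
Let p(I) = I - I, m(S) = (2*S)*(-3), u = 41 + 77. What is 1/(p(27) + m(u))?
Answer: -1/708 ≈ -0.0014124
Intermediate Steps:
u = 118
m(S) = -6*S
p(I) = 0
1/(p(27) + m(u)) = 1/(0 - 6*118) = 1/(0 - 708) = 1/(-708) = -1/708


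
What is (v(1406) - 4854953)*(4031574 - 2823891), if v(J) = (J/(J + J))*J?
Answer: -5862395202750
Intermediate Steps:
v(J) = J/2 (v(J) = (J/((2*J)))*J = (J*(1/(2*J)))*J = J/2)
(v(1406) - 4854953)*(4031574 - 2823891) = ((½)*1406 - 4854953)*(4031574 - 2823891) = (703 - 4854953)*1207683 = -4854250*1207683 = -5862395202750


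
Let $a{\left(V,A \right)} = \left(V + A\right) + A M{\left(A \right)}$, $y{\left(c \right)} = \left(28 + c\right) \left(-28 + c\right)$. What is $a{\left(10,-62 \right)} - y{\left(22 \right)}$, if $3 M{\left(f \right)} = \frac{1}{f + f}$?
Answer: $\frac{1489}{6} \approx 248.17$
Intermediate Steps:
$y{\left(c \right)} = \left(-28 + c\right) \left(28 + c\right)$
$M{\left(f \right)} = \frac{1}{6 f}$ ($M{\left(f \right)} = \frac{1}{3 \left(f + f\right)} = \frac{1}{3 \cdot 2 f} = \frac{\frac{1}{2} \frac{1}{f}}{3} = \frac{1}{6 f}$)
$a{\left(V,A \right)} = \frac{1}{6} + A + V$ ($a{\left(V,A \right)} = \left(V + A\right) + A \frac{1}{6 A} = \left(A + V\right) + \frac{1}{6} = \frac{1}{6} + A + V$)
$a{\left(10,-62 \right)} - y{\left(22 \right)} = \left(\frac{1}{6} - 62 + 10\right) - \left(-784 + 22^{2}\right) = - \frac{311}{6} - \left(-784 + 484\right) = - \frac{311}{6} - -300 = - \frac{311}{6} + 300 = \frac{1489}{6}$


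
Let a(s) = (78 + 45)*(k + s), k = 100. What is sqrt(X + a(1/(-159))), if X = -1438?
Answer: sqrt(30509185)/53 ≈ 104.22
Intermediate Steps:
a(s) = 12300 + 123*s (a(s) = (78 + 45)*(100 + s) = 123*(100 + s) = 12300 + 123*s)
sqrt(X + a(1/(-159))) = sqrt(-1438 + (12300 + 123/(-159))) = sqrt(-1438 + (12300 + 123*(-1/159))) = sqrt(-1438 + (12300 - 41/53)) = sqrt(-1438 + 651859/53) = sqrt(575645/53) = sqrt(30509185)/53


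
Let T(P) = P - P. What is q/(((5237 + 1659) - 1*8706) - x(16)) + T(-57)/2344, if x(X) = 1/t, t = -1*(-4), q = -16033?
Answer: 64132/7241 ≈ 8.8568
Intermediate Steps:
T(P) = 0
t = 4
x(X) = ¼ (x(X) = 1/4 = ¼)
q/(((5237 + 1659) - 1*8706) - x(16)) + T(-57)/2344 = -16033/(((5237 + 1659) - 1*8706) - 1*¼) + 0/2344 = -16033/((6896 - 8706) - ¼) + 0*(1/2344) = -16033/(-1810 - ¼) + 0 = -16033/(-7241/4) + 0 = -16033*(-4/7241) + 0 = 64132/7241 + 0 = 64132/7241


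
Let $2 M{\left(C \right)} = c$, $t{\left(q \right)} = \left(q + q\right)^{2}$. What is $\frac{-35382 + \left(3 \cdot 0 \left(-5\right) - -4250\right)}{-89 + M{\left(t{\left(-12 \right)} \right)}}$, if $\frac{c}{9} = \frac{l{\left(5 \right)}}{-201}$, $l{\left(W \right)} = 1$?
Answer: $\frac{4171688}{11929} \approx 349.71$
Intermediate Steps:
$t{\left(q \right)} = 4 q^{2}$ ($t{\left(q \right)} = \left(2 q\right)^{2} = 4 q^{2}$)
$c = - \frac{3}{67}$ ($c = 9 \cdot 1 \frac{1}{-201} = 9 \cdot 1 \left(- \frac{1}{201}\right) = 9 \left(- \frac{1}{201}\right) = - \frac{3}{67} \approx -0.044776$)
$M{\left(C \right)} = - \frac{3}{134}$ ($M{\left(C \right)} = \frac{1}{2} \left(- \frac{3}{67}\right) = - \frac{3}{134}$)
$\frac{-35382 + \left(3 \cdot 0 \left(-5\right) - -4250\right)}{-89 + M{\left(t{\left(-12 \right)} \right)}} = \frac{-35382 + \left(3 \cdot 0 \left(-5\right) - -4250\right)}{-89 - \frac{3}{134}} = \frac{-35382 + \left(0 \left(-5\right) + 4250\right)}{- \frac{11929}{134}} = \left(-35382 + \left(0 + 4250\right)\right) \left(- \frac{134}{11929}\right) = \left(-35382 + 4250\right) \left(- \frac{134}{11929}\right) = \left(-31132\right) \left(- \frac{134}{11929}\right) = \frac{4171688}{11929}$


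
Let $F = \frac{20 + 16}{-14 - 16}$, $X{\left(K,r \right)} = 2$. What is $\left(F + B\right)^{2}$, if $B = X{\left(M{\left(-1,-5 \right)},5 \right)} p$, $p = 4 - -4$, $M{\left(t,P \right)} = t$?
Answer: $\frac{5476}{25} \approx 219.04$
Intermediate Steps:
$p = 8$ ($p = 4 + 4 = 8$)
$B = 16$ ($B = 2 \cdot 8 = 16$)
$F = - \frac{6}{5}$ ($F = \frac{36}{-30} = 36 \left(- \frac{1}{30}\right) = - \frac{6}{5} \approx -1.2$)
$\left(F + B\right)^{2} = \left(- \frac{6}{5} + 16\right)^{2} = \left(\frac{74}{5}\right)^{2} = \frac{5476}{25}$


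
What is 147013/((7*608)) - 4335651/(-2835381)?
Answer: 145096799203/4022460512 ≈ 36.072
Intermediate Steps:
147013/((7*608)) - 4335651/(-2835381) = 147013/4256 - 4335651*(-1/2835381) = 147013*(1/4256) + 1445217/945127 = 147013/4256 + 1445217/945127 = 145096799203/4022460512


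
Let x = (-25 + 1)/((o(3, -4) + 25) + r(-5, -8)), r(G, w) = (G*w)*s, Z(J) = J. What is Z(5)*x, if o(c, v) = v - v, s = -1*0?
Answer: -24/5 ≈ -4.8000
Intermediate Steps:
s = 0
o(c, v) = 0
r(G, w) = 0 (r(G, w) = (G*w)*0 = 0)
x = -24/25 (x = (-25 + 1)/((0 + 25) + 0) = -24/(25 + 0) = -24/25 ≈ -0.96000)
Z(5)*x = 5*(-24/25) = -24/5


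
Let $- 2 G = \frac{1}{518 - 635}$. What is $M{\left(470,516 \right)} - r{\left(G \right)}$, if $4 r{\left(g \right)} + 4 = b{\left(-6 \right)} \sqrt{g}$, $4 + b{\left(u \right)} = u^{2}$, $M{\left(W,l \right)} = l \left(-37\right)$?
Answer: $-19091 - \frac{4 \sqrt{26}}{39} \approx -19092.0$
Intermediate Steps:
$M{\left(W,l \right)} = - 37 l$
$G = \frac{1}{234}$ ($G = - \frac{1}{2 \left(518 - 635\right)} = - \frac{1}{2 \left(-117\right)} = \left(- \frac{1}{2}\right) \left(- \frac{1}{117}\right) = \frac{1}{234} \approx 0.0042735$)
$b{\left(u \right)} = -4 + u^{2}$
$r{\left(g \right)} = -1 + 8 \sqrt{g}$ ($r{\left(g \right)} = -1 + \frac{\left(-4 + \left(-6\right)^{2}\right) \sqrt{g}}{4} = -1 + \frac{\left(-4 + 36\right) \sqrt{g}}{4} = -1 + \frac{32 \sqrt{g}}{4} = -1 + 8 \sqrt{g}$)
$M{\left(470,516 \right)} - r{\left(G \right)} = \left(-37\right) 516 - \left(-1 + \frac{8}{3 \sqrt{26}}\right) = -19092 - \left(-1 + 8 \frac{\sqrt{26}}{78}\right) = -19092 - \left(-1 + \frac{4 \sqrt{26}}{39}\right) = -19092 + \left(1 - \frac{4 \sqrt{26}}{39}\right) = -19091 - \frac{4 \sqrt{26}}{39}$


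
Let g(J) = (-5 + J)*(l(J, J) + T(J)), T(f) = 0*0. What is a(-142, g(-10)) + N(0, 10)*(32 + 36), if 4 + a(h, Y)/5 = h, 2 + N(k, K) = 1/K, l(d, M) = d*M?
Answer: -4296/5 ≈ -859.20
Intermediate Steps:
T(f) = 0
l(d, M) = M*d
g(J) = J²*(-5 + J) (g(J) = (-5 + J)*(J*J + 0) = (-5 + J)*(J² + 0) = (-5 + J)*J² = J²*(-5 + J))
N(k, K) = -2 + 1/K
a(h, Y) = -20 + 5*h
a(-142, g(-10)) + N(0, 10)*(32 + 36) = (-20 + 5*(-142)) + (-2 + 1/10)*(32 + 36) = (-20 - 710) + (-2 + ⅒)*68 = -730 - 19/10*68 = -730 - 646/5 = -4296/5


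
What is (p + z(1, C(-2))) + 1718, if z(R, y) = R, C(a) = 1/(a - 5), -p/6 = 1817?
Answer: -9183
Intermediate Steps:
p = -10902 (p = -6*1817 = -10902)
C(a) = 1/(-5 + a)
(p + z(1, C(-2))) + 1718 = (-10902 + 1) + 1718 = -10901 + 1718 = -9183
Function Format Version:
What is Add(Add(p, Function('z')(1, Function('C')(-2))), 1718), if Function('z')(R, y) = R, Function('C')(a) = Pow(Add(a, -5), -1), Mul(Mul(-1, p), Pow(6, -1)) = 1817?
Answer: -9183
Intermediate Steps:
p = -10902 (p = Mul(-6, 1817) = -10902)
Function('C')(a) = Pow(Add(-5, a), -1)
Add(Add(p, Function('z')(1, Function('C')(-2))), 1718) = Add(Add(-10902, 1), 1718) = Add(-10901, 1718) = -9183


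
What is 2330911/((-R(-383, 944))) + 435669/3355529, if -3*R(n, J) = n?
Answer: -23464151509530/1285167607 ≈ -18258.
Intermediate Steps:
R(n, J) = -n/3
2330911/((-R(-383, 944))) + 435669/3355529 = 2330911/((-(-1)*(-383)/3)) + 435669/3355529 = 2330911/((-1*383/3)) + 435669*(1/3355529) = 2330911/(-383/3) + 435669/3355529 = 2330911*(-3/383) + 435669/3355529 = -6992733/383 + 435669/3355529 = -23464151509530/1285167607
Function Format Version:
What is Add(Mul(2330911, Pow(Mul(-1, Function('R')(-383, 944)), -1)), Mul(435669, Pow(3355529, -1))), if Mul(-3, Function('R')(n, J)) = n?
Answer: Rational(-23464151509530, 1285167607) ≈ -18258.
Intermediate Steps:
Function('R')(n, J) = Mul(Rational(-1, 3), n)
Add(Mul(2330911, Pow(Mul(-1, Function('R')(-383, 944)), -1)), Mul(435669, Pow(3355529, -1))) = Add(Mul(2330911, Pow(Mul(-1, Mul(Rational(-1, 3), -383)), -1)), Mul(435669, Pow(3355529, -1))) = Add(Mul(2330911, Pow(Mul(-1, Rational(383, 3)), -1)), Mul(435669, Rational(1, 3355529))) = Add(Mul(2330911, Pow(Rational(-383, 3), -1)), Rational(435669, 3355529)) = Add(Mul(2330911, Rational(-3, 383)), Rational(435669, 3355529)) = Add(Rational(-6992733, 383), Rational(435669, 3355529)) = Rational(-23464151509530, 1285167607)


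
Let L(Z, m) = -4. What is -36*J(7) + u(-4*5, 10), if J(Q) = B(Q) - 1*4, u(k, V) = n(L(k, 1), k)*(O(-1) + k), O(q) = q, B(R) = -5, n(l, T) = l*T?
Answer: -1356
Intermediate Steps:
n(l, T) = T*l
u(k, V) = -4*k*(-1 + k) (u(k, V) = (k*(-4))*(-1 + k) = (-4*k)*(-1 + k) = -4*k*(-1 + k))
J(Q) = -9 (J(Q) = -5 - 1*4 = -5 - 4 = -9)
-36*J(7) + u(-4*5, 10) = -36*(-9) + 4*(-4*5)*(1 - (-4)*5) = 324 + 4*(-20)*(1 - 1*(-20)) = 324 + 4*(-20)*(1 + 20) = 324 + 4*(-20)*21 = 324 - 1680 = -1356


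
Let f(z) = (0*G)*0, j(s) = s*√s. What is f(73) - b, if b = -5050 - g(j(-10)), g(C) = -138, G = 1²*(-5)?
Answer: 4912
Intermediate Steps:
j(s) = s^(3/2)
G = -5 (G = 1*(-5) = -5)
f(z) = 0 (f(z) = (0*(-5))*0 = 0*0 = 0)
b = -4912 (b = -5050 - 1*(-138) = -5050 + 138 = -4912)
f(73) - b = 0 - 1*(-4912) = 0 + 4912 = 4912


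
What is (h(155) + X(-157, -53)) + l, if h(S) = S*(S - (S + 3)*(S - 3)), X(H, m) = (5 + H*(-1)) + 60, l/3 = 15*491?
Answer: -3676138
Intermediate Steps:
l = 22095 (l = 3*(15*491) = 3*7365 = 22095)
X(H, m) = 65 - H (X(H, m) = (5 - H) + 60 = 65 - H)
h(S) = S*(S - (-3 + S)*(3 + S)) (h(S) = S*(S - (3 + S)*(-3 + S)) = S*(S - (-3 + S)*(3 + S)))
(h(155) + X(-157, -53)) + l = (155*(9 + 155 - 1*155²) + (65 - 1*(-157))) + 22095 = (155*(9 + 155 - 1*24025) + (65 + 157)) + 22095 = (155*(9 + 155 - 24025) + 222) + 22095 = (155*(-23861) + 222) + 22095 = (-3698455 + 222) + 22095 = -3698233 + 22095 = -3676138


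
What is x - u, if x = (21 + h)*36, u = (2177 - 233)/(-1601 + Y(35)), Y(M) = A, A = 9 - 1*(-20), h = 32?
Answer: 250110/131 ≈ 1909.2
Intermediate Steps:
A = 29 (A = 9 + 20 = 29)
Y(M) = 29
u = -162/131 (u = (2177 - 233)/(-1601 + 29) = 1944/(-1572) = 1944*(-1/1572) = -162/131 ≈ -1.2366)
x = 1908 (x = (21 + 32)*36 = 53*36 = 1908)
x - u = 1908 - 1*(-162/131) = 1908 + 162/131 = 250110/131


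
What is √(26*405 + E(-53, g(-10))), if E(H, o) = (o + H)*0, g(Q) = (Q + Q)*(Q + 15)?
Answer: 9*√130 ≈ 102.62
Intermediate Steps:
g(Q) = 2*Q*(15 + Q) (g(Q) = (2*Q)*(15 + Q) = 2*Q*(15 + Q))
E(H, o) = 0 (E(H, o) = (H + o)*0 = 0)
√(26*405 + E(-53, g(-10))) = √(26*405 + 0) = √(10530 + 0) = √10530 = 9*√130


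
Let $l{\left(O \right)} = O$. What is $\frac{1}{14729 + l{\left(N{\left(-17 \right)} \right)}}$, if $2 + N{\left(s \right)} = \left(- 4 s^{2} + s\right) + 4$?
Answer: $\frac{1}{13558} \approx 7.3757 \cdot 10^{-5}$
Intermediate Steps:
$N{\left(s \right)} = 2 + s - 4 s^{2}$ ($N{\left(s \right)} = -2 - \left(-4 - s + 4 s^{2}\right) = -2 + \left(4 + s - 4 s^{2}\right) = 2 + s - 4 s^{2}$)
$\frac{1}{14729 + l{\left(N{\left(-17 \right)} \right)}} = \frac{1}{14729 - \left(15 + 1156\right)} = \frac{1}{14729 - 1171} = \frac{1}{13558}$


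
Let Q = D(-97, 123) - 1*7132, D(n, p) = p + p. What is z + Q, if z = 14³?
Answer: -4142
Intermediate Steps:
D(n, p) = 2*p
Q = -6886 (Q = 2*123 - 1*7132 = 246 - 7132 = -6886)
z = 2744
z + Q = 2744 - 6886 = -4142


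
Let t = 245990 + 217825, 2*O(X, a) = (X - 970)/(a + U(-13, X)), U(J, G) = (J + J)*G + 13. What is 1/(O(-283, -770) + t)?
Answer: 1886/874754911 ≈ 2.1560e-6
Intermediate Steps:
U(J, G) = 13 + 2*G*J (U(J, G) = (2*J)*G + 13 = 2*G*J + 13 = 13 + 2*G*J)
O(X, a) = (-970 + X)/(2*(13 + a - 26*X)) (O(X, a) = ((X - 970)/(a + (13 + 2*X*(-13))))/2 = ((-970 + X)/(a + (13 - 26*X)))/2 = ((-970 + X)/(13 + a - 26*X))/2 = (-970 + X)/(2*(13 + a - 26*X)))
t = 463815
1/(O(-283, -770) + t) = 1/((-970 - 283)/(2*(13 - 770 - 26*(-283))) + 463815) = 1/((1/2)*(-1253)/(13 - 770 + 7358) + 463815) = 1/((1/2)*(-1253)/6601 + 463815) = 1/((1/2)*(1/6601)*(-1253) + 463815) = 1/(-179/1886 + 463815) = 1/(874754911/1886) = 1886/874754911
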